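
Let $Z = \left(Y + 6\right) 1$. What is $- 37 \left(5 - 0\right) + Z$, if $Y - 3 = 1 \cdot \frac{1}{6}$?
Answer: $- \frac{1055}{6} \approx -175.83$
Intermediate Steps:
$Y = \frac{19}{6}$ ($Y = 3 + 1 \cdot \frac{1}{6} = 3 + \frac{1}{6} = \frac{19}{6} \approx 3.1667$)
$Z = \frac{55}{6}$ ($Z = \left(\frac{19}{6} + 6\right) 1 = \frac{55}{6} \cdot 1 = \frac{55}{6} \approx 9.1667$)
$- 37 \left(5 - 0\right) + Z = - 37 \left(5 - 0\right) + \frac{55}{6} = - 37 \left(5 + 0\right) + \frac{55}{6} = \left(-37\right) 5 + \frac{55}{6} = -185 + \frac{55}{6} = - \frac{1055}{6}$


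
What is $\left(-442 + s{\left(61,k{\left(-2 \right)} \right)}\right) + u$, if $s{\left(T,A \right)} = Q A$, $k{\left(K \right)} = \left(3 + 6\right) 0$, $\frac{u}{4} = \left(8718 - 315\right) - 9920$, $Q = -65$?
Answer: $-6510$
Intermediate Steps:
$u = -6068$ ($u = 4 \left(\left(8718 - 315\right) - 9920\right) = 4 \left(8403 - 9920\right) = 4 \left(-1517\right) = -6068$)
$k{\left(K \right)} = 0$ ($k{\left(K \right)} = 9 \cdot 0 = 0$)
$s{\left(T,A \right)} = - 65 A$
$\left(-442 + s{\left(61,k{\left(-2 \right)} \right)}\right) + u = \left(-442 - 0\right) - 6068 = \left(-442 + 0\right) - 6068 = -442 - 6068 = -6510$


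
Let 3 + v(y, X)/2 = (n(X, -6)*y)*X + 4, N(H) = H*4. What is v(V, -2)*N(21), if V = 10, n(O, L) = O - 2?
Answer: 13608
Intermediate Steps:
N(H) = 4*H
n(O, L) = -2 + O
v(y, X) = 2 + 2*X*y*(-2 + X) (v(y, X) = -6 + 2*(((-2 + X)*y)*X + 4) = -6 + 2*((y*(-2 + X))*X + 4) = -6 + 2*(X*y*(-2 + X) + 4) = -6 + 2*(4 + X*y*(-2 + X)) = -6 + (8 + 2*X*y*(-2 + X)) = 2 + 2*X*y*(-2 + X))
v(V, -2)*N(21) = (2 + 2*(-2)*10*(-2 - 2))*(4*21) = (2 + 2*(-2)*10*(-4))*84 = (2 + 160)*84 = 162*84 = 13608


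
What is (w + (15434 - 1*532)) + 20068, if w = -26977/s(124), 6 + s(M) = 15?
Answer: 287753/9 ≈ 31973.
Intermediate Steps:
s(M) = 9 (s(M) = -6 + 15 = 9)
w = -26977/9 ≈ -2997.4
(w + (15434 - 1*532)) + 20068 = (-26977/9 + (15434 - 1*532)) + 20068 = (-26977/9 + (15434 - 532)) + 20068 = (-26977/9 + 14902) + 20068 = 107141/9 + 20068 = 287753/9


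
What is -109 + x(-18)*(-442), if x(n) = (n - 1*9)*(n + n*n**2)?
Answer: -69814009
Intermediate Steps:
x(n) = (-9 + n)*(n + n**3) (x(n) = (n - 9)*(n + n**3) = (-9 + n)*(n + n**3))
-109 + x(-18)*(-442) = -109 - 18*(-9 - 18 + (-18)**3 - 9*(-18)**2)*(-442) = -109 - 18*(-9 - 18 - 5832 - 9*324)*(-442) = -109 - 18*(-9 - 18 - 5832 - 2916)*(-442) = -109 - 18*(-8775)*(-442) = -109 + 157950*(-442) = -109 - 69813900 = -69814009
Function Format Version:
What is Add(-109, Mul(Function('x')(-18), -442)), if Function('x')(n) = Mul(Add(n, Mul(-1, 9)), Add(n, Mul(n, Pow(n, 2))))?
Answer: -69814009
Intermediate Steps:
Function('x')(n) = Mul(Add(-9, n), Add(n, Pow(n, 3))) (Function('x')(n) = Mul(Add(n, -9), Add(n, Pow(n, 3))) = Mul(Add(-9, n), Add(n, Pow(n, 3))))
Add(-109, Mul(Function('x')(-18), -442)) = Add(-109, Mul(Mul(-18, Add(-9, -18, Pow(-18, 3), Mul(-9, Pow(-18, 2)))), -442)) = Add(-109, Mul(Mul(-18, Add(-9, -18, -5832, Mul(-9, 324))), -442)) = Add(-109, Mul(Mul(-18, Add(-9, -18, -5832, -2916)), -442)) = Add(-109, Mul(Mul(-18, -8775), -442)) = Add(-109, Mul(157950, -442)) = Add(-109, -69813900) = -69814009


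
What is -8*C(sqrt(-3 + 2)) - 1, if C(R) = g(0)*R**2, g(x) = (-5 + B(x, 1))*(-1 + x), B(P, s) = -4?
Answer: 71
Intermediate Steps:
g(x) = 9 - 9*x (g(x) = (-5 - 4)*(-1 + x) = -9*(-1 + x) = 9 - 9*x)
C(R) = 9*R**2 (C(R) = (9 - 9*0)*R**2 = (9 + 0)*R**2 = 9*R**2)
-8*C(sqrt(-3 + 2)) - 1 = -72*(sqrt(-3 + 2))**2 - 1 = -72*(sqrt(-1))**2 - 1 = -72*I**2 - 1 = -72*(-1) - 1 = -8*(-9) - 1 = 72 - 1 = 71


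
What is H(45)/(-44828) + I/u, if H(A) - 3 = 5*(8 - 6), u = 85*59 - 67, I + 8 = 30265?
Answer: 169537059/27726118 ≈ 6.1147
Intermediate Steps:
I = 30257 (I = -8 + 30265 = 30257)
u = 4948 (u = 5015 - 67 = 4948)
H(A) = 13 (H(A) = 3 + 5*(8 - 6) = 3 + 5*2 = 3 + 10 = 13)
H(45)/(-44828) + I/u = 13/(-44828) + 30257/4948 = 13*(-1/44828) + 30257*(1/4948) = -13/44828 + 30257/4948 = 169537059/27726118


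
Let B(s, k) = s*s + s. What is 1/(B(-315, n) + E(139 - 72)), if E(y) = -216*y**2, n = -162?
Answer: -1/870714 ≈ -1.1485e-6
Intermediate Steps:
B(s, k) = s + s**2 (B(s, k) = s**2 + s = s + s**2)
1/(B(-315, n) + E(139 - 72)) = 1/(-315*(1 - 315) - 216*(139 - 72)**2) = 1/(-315*(-314) - 216*67**2) = 1/(98910 - 216*4489) = 1/(98910 - 969624) = 1/(-870714) = -1/870714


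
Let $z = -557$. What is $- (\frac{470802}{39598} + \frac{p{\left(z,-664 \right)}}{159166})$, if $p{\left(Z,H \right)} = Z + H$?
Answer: $- \frac{37443660987}{3151327634} \approx -11.882$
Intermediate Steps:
$p{\left(Z,H \right)} = H + Z$
$- (\frac{470802}{39598} + \frac{p{\left(z,-664 \right)}}{159166}) = - (\frac{470802}{39598} + \frac{-664 - 557}{159166}) = - (470802 \cdot \frac{1}{39598} - \frac{1221}{159166}) = - (\frac{235401}{19799} - \frac{1221}{159166}) = \left(-1\right) \frac{37443660987}{3151327634} = - \frac{37443660987}{3151327634}$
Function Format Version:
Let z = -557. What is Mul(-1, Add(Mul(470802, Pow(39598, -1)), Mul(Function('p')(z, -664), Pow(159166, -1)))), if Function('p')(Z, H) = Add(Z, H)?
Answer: Rational(-37443660987, 3151327634) ≈ -11.882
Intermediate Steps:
Function('p')(Z, H) = Add(H, Z)
Mul(-1, Add(Mul(470802, Pow(39598, -1)), Mul(Function('p')(z, -664), Pow(159166, -1)))) = Mul(-1, Add(Mul(470802, Pow(39598, -1)), Mul(Add(-664, -557), Pow(159166, -1)))) = Mul(-1, Add(Mul(470802, Rational(1, 39598)), Mul(-1221, Rational(1, 159166)))) = Mul(-1, Add(Rational(235401, 19799), Rational(-1221, 159166))) = Mul(-1, Rational(37443660987, 3151327634)) = Rational(-37443660987, 3151327634)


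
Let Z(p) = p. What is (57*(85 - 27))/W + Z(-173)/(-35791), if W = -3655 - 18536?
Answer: -38162001/264746027 ≈ -0.14415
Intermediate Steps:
W = -22191
(57*(85 - 27))/W + Z(-173)/(-35791) = (57*(85 - 27))/(-22191) - 173/(-35791) = (57*58)*(-1/22191) - 173*(-1/35791) = 3306*(-1/22191) + 173/35791 = -1102/7397 + 173/35791 = -38162001/264746027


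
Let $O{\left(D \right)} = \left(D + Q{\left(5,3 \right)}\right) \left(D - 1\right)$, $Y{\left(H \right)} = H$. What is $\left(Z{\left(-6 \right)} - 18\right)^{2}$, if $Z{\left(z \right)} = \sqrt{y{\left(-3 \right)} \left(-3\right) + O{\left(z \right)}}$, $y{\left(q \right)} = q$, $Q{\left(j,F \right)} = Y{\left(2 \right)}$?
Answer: $\left(18 - \sqrt{37}\right)^{2} \approx 142.02$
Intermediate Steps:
$Q{\left(j,F \right)} = 2$
$O{\left(D \right)} = \left(-1 + D\right) \left(2 + D\right)$ ($O{\left(D \right)} = \left(D + 2\right) \left(D - 1\right) = \left(2 + D\right) \left(-1 + D\right) = \left(-1 + D\right) \left(2 + D\right)$)
$Z{\left(z \right)} = \sqrt{7 + z + z^{2}}$ ($Z{\left(z \right)} = \sqrt{\left(-3\right) \left(-3\right) + \left(-2 + z + z^{2}\right)} = \sqrt{9 + \left(-2 + z + z^{2}\right)} = \sqrt{7 + z + z^{2}}$)
$\left(Z{\left(-6 \right)} - 18\right)^{2} = \left(\sqrt{7 - 6 + \left(-6\right)^{2}} - 18\right)^{2} = \left(\sqrt{7 - 6 + 36} - 18\right)^{2} = \left(\sqrt{37} - 18\right)^{2} = \left(-18 + \sqrt{37}\right)^{2}$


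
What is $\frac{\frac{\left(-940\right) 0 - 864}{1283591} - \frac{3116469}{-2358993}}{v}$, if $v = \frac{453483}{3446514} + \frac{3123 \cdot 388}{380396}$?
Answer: $\frac{48535596869006354498486}{121924698356314698518219} \approx 0.39808$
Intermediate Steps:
$v = \frac{120797968039}{36417781654}$ ($v = 453483 \cdot \frac{1}{3446514} + 1211724 \cdot \frac{1}{380396} = \frac{50387}{382946} + \frac{302931}{95099} = \frac{120797968039}{36417781654} \approx 3.317$)
$\frac{\frac{\left(-940\right) 0 - 864}{1283591} - \frac{3116469}{-2358993}}{v} = \frac{\frac{\left(-940\right) 0 - 864}{1283591} - \frac{3116469}{-2358993}}{\frac{120797968039}{36417781654}} = \left(\left(0 - 864\right) \frac{1}{1283591} - - \frac{1038823}{786331}\right) \frac{36417781654}{120797968039} = \left(\left(-864\right) \frac{1}{1283591} + \frac{1038823}{786331}\right) \frac{36417781654}{120797968039} = \left(- \frac{864}{1283591} + \frac{1038823}{786331}\right) \frac{36417781654}{120797968039} = \frac{1332744463409}{1009327394621} \cdot \frac{36417781654}{120797968039} = \frac{48535596869006354498486}{121924698356314698518219}$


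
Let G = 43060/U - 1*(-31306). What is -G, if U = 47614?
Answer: -745323472/23807 ≈ -31307.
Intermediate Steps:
G = 745323472/23807 (G = 43060/47614 - 1*(-31306) = 43060*(1/47614) + 31306 = 21530/23807 + 31306 = 745323472/23807 ≈ 31307.)
-G = -1*745323472/23807 = -745323472/23807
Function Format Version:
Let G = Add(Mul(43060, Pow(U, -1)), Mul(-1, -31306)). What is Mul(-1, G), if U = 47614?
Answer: Rational(-745323472, 23807) ≈ -31307.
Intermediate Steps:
G = Rational(745323472, 23807) (G = Add(Mul(43060, Pow(47614, -1)), Mul(-1, -31306)) = Add(Mul(43060, Rational(1, 47614)), 31306) = Add(Rational(21530, 23807), 31306) = Rational(745323472, 23807) ≈ 31307.)
Mul(-1, G) = Mul(-1, Rational(745323472, 23807)) = Rational(-745323472, 23807)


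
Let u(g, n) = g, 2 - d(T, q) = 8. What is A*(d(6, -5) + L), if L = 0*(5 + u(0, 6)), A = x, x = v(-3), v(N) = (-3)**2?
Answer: -54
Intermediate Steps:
v(N) = 9
d(T, q) = -6 (d(T, q) = 2 - 1*8 = 2 - 8 = -6)
x = 9
A = 9
L = 0 (L = 0*(5 + 0) = 0*5 = 0)
A*(d(6, -5) + L) = 9*(-6 + 0) = 9*(-6) = -54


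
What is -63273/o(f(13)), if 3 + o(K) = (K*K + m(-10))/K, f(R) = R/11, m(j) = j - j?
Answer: 696003/20 ≈ 34800.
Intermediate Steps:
m(j) = 0
f(R) = R/11 (f(R) = R*(1/11) = R/11)
o(K) = -3 + K (o(K) = -3 + (K*K + 0)/K = -3 + (K² + 0)/K = -3 + K²/K = -3 + K)
-63273/o(f(13)) = -63273/(-3 + (1/11)*13) = -63273/(-3 + 13/11) = -63273/(-20/11) = -63273*(-11/20) = 696003/20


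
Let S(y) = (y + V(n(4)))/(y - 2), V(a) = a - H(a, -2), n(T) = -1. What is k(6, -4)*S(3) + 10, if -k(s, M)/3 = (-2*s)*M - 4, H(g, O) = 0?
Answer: -254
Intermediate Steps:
k(s, M) = 12 + 6*M*s (k(s, M) = -3*((-2*s)*M - 4) = -3*(-2*M*s - 4) = -3*(-4 - 2*M*s) = 12 + 6*M*s)
V(a) = a (V(a) = a - 1*0 = a + 0 = a)
S(y) = (-1 + y)/(-2 + y) (S(y) = (y - 1)/(y - 2) = (-1 + y)/(-2 + y))
k(6, -4)*S(3) + 10 = (12 + 6*(-4)*6)*((-1 + 3)/(-2 + 3)) + 10 = (12 - 144)*(2/1) + 10 = -132*2 + 10 = -264 + 10 = -254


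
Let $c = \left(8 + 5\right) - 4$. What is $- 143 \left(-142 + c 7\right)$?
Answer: $11297$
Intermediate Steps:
$c = 9$ ($c = 13 - 4 = 9$)
$- 143 \left(-142 + c 7\right) = - 143 \left(-142 + 9 \cdot 7\right) = - 143 \left(-142 + 63\right) = \left(-143\right) \left(-79\right) = 11297$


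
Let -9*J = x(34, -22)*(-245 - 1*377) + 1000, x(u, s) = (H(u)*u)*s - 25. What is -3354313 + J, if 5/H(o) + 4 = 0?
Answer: -3291533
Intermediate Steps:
H(o) = -5/4 (H(o) = 5/(-4 + 0) = 5/(-4) = 5*(-¼) = -5/4)
x(u, s) = -25 - 5*s*u/4 (x(u, s) = (-5*u/4)*s - 25 = -5*s*u/4 - 25 = -25 - 5*s*u/4)
J = 62780 (J = -((-25 - 5/4*(-22)*34)*(-245 - 1*377) + 1000)/9 = -((-25 + 935)*(-245 - 377) + 1000)/9 = -(910*(-622) + 1000)/9 = -(-566020 + 1000)/9 = -⅑*(-565020) = 62780)
-3354313 + J = -3354313 + 62780 = -3291533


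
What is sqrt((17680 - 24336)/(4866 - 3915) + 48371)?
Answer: sqrt(43740450915)/951 ≈ 219.92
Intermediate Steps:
sqrt((17680 - 24336)/(4866 - 3915) + 48371) = sqrt(-6656/951 + 48371) = sqrt(45994165/951) = sqrt(43740450915)/951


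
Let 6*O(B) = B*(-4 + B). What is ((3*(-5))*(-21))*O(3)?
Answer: -315/2 ≈ -157.50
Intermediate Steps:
O(B) = B*(-4 + B)/6 (O(B) = (B*(-4 + B))/6 = B*(-4 + B)/6)
((3*(-5))*(-21))*O(3) = ((3*(-5))*(-21))*((⅙)*3*(-4 + 3)) = (-15*(-21))*((⅙)*3*(-1)) = 315*(-½) = -315/2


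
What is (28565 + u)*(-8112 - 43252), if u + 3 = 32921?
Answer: -3158012812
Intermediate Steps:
u = 32918 (u = -3 + 32921 = 32918)
(28565 + u)*(-8112 - 43252) = (28565 + 32918)*(-8112 - 43252) = 61483*(-51364) = -3158012812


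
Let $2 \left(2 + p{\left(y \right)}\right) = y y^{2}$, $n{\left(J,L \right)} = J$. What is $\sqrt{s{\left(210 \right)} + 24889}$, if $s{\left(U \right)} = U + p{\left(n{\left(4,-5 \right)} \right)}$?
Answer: $\sqrt{25129} \approx 158.52$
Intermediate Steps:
$p{\left(y \right)} = -2 + \frac{y^{3}}{2}$ ($p{\left(y \right)} = -2 + \frac{y y^{2}}{2} = -2 + \frac{y^{3}}{2}$)
$s{\left(U \right)} = 30 + U$ ($s{\left(U \right)} = U - \left(2 - \frac{4^{3}}{2}\right) = U + \left(-2 + \frac{1}{2} \cdot 64\right) = U + \left(-2 + 32\right) = U + 30 = 30 + U$)
$\sqrt{s{\left(210 \right)} + 24889} = \sqrt{\left(30 + 210\right) + 24889} = \sqrt{240 + 24889} = \sqrt{25129}$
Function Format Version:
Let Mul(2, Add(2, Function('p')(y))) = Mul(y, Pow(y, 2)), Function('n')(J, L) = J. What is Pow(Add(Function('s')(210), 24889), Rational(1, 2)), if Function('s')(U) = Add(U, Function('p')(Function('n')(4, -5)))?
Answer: Pow(25129, Rational(1, 2)) ≈ 158.52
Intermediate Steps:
Function('p')(y) = Add(-2, Mul(Rational(1, 2), Pow(y, 3))) (Function('p')(y) = Add(-2, Mul(Rational(1, 2), Mul(y, Pow(y, 2)))) = Add(-2, Mul(Rational(1, 2), Pow(y, 3))))
Function('s')(U) = Add(30, U) (Function('s')(U) = Add(U, Add(-2, Mul(Rational(1, 2), Pow(4, 3)))) = Add(U, Add(-2, Mul(Rational(1, 2), 64))) = Add(U, Add(-2, 32)) = Add(U, 30) = Add(30, U))
Pow(Add(Function('s')(210), 24889), Rational(1, 2)) = Pow(Add(Add(30, 210), 24889), Rational(1, 2)) = Pow(Add(240, 24889), Rational(1, 2)) = Pow(25129, Rational(1, 2))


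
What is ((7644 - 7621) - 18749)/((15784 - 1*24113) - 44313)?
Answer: 9363/26321 ≈ 0.35572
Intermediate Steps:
((7644 - 7621) - 18749)/((15784 - 1*24113) - 44313) = (23 - 18749)/((15784 - 24113) - 44313) = -18726/(-8329 - 44313) = -18726/(-52642) = -18726*(-1/52642) = 9363/26321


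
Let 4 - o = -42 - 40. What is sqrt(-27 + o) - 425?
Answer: -425 + sqrt(59) ≈ -417.32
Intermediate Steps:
o = 86 (o = 4 - (-42 - 40) = 4 - 1*(-82) = 4 + 82 = 86)
sqrt(-27 + o) - 425 = sqrt(-27 + 86) - 425 = sqrt(59) - 425 = -425 + sqrt(59)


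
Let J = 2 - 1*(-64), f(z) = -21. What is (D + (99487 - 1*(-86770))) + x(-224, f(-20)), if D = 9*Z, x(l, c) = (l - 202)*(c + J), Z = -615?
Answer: 161552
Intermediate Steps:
J = 66 (J = 2 + 64 = 66)
x(l, c) = (-202 + l)*(66 + c) (x(l, c) = (l - 202)*(c + 66) = (-202 + l)*(66 + c))
D = -5535 (D = 9*(-615) = -5535)
(D + (99487 - 1*(-86770))) + x(-224, f(-20)) = (-5535 + (99487 - 1*(-86770))) + (-13332 - 202*(-21) + 66*(-224) - 21*(-224)) = (-5535 + (99487 + 86770)) + (-13332 + 4242 - 14784 + 4704) = (-5535 + 186257) - 19170 = 180722 - 19170 = 161552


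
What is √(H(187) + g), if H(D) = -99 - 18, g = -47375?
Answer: 2*I*√11873 ≈ 217.93*I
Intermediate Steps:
H(D) = -117
√(H(187) + g) = √(-117 - 47375) = √(-47492) = 2*I*√11873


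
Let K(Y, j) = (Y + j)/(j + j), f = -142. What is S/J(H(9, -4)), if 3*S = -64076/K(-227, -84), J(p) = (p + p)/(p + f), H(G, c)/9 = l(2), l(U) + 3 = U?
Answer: -270913328/2799 ≈ -96789.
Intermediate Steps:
l(U) = -3 + U
H(G, c) = -9 (H(G, c) = 9*(-3 + 2) = 9*(-1) = -9)
J(p) = 2*p/(-142 + p) (J(p) = (p + p)/(p - 142) = (2*p)/(-142 + p) = 2*p/(-142 + p))
K(Y, j) = (Y + j)/(2*j) (K(Y, j) = (Y + j)/((2*j)) = (Y + j)*(1/(2*j)) = (Y + j)/(2*j))
S = -3588256/311 (S = (-64076*(-168/(-227 - 84)))/3 = (-64076/((1/2)*(-1/84)*(-311)))/3 = (-64076/311/168)/3 = (-64076*168/311)/3 = (1/3)*(-10764768/311) = -3588256/311 ≈ -11538.)
S/J(H(9, -4)) = -3588256/(311*(2*(-9)/(-142 - 9))) = -3588256/(311*(2*(-9)/(-151))) = -3588256/(311*(2*(-9)*(-1/151))) = -3588256/(311*18/151) = -3588256/311*151/18 = -270913328/2799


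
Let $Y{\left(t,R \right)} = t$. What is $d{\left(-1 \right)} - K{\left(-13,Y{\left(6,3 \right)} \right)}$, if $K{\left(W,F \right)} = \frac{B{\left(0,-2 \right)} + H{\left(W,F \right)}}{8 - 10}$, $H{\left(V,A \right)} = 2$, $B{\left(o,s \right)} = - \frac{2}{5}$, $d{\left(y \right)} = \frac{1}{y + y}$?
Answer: $\frac{3}{10} \approx 0.3$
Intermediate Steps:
$d{\left(y \right)} = \frac{1}{2 y}$
$B{\left(o,s \right)} = - \frac{2}{5}$ ($B{\left(o,s \right)} = \left(-2\right) \frac{1}{5} = - \frac{2}{5}$)
$K{\left(W,F \right)} = - \frac{4}{5}$ ($K{\left(W,F \right)} = \frac{- \frac{2}{5} + 2}{8 - 10} = \frac{8}{5 \left(-2\right)} = \frac{8}{5} \left(- \frac{1}{2}\right) = - \frac{4}{5}$)
$d{\left(-1 \right)} - K{\left(-13,Y{\left(6,3 \right)} \right)} = \frac{1}{2 \left(-1\right)} - - \frac{4}{5} = \frac{1}{2} \left(-1\right) + \frac{4}{5} = - \frac{1}{2} + \frac{4}{5} = \frac{3}{10}$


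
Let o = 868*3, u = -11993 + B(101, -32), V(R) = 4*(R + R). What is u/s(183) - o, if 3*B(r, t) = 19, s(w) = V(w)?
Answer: -1434091/549 ≈ -2612.2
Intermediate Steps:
V(R) = 8*R (V(R) = 4*(2*R) = 8*R)
s(w) = 8*w
B(r, t) = 19/3 (B(r, t) = (⅓)*19 = 19/3)
u = -35960/3 (u = -11993 + 19/3 = -35960/3 ≈ -11987.)
o = 2604
u/s(183) - o = -35960/(3*(8*183)) - 1*2604 = -35960/3/1464 - 2604 = -35960/3*1/1464 - 2604 = -4495/549 - 2604 = -1434091/549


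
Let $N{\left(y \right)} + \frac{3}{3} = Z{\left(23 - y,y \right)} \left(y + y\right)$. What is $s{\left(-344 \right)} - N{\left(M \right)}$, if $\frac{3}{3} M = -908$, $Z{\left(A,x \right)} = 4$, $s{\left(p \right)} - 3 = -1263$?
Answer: $6005$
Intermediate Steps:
$s{\left(p \right)} = -1260$ ($s{\left(p \right)} = 3 - 1263 = -1260$)
$M = -908$
$N{\left(y \right)} = -1 + 8 y$ ($N{\left(y \right)} = -1 + 4 \left(y + y\right) = -1 + 4 \cdot 2 y = -1 + 8 y$)
$s{\left(-344 \right)} - N{\left(M \right)} = -1260 - \left(-1 + 8 \left(-908\right)\right) = -1260 - \left(-1 - 7264\right) = -1260 - -7265 = -1260 + 7265 = 6005$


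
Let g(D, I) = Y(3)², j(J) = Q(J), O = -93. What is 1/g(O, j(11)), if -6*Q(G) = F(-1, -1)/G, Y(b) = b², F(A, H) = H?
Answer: 1/81 ≈ 0.012346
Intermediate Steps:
Q(G) = 1/(6*G) (Q(G) = -(-1)/(6*G) = 1/(6*G))
j(J) = 1/(6*J)
g(D, I) = 81 (g(D, I) = (3²)² = 9² = 81)
1/g(O, j(11)) = 1/81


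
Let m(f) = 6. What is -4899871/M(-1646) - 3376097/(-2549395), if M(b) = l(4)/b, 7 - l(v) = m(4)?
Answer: 20561349113138167/2549395 ≈ 8.0652e+9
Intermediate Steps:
l(v) = 1 (l(v) = 7 - 1*6 = 7 - 6 = 1)
M(b) = 1/b
-4899871/M(-1646) - 3376097/(-2549395) = -4899871/(1/(-1646)) - 3376097/(-2549395) = -4899871/(-1/1646) - 3376097*(-1/2549395) = -4899871*(-1646) + 3376097/2549395 = 8065187666 + 3376097/2549395 = 20561349113138167/2549395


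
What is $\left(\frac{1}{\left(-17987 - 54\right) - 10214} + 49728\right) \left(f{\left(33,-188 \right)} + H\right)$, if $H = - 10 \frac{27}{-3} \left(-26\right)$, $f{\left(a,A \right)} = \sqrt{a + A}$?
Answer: $- \frac{657570251052}{5651} + \frac{1405064639 i \sqrt{155}}{28255} \approx -1.1636 \cdot 10^{8} + 6.1911 \cdot 10^{5} i$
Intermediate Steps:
$f{\left(a,A \right)} = \sqrt{A + a}$
$H = -2340$ ($H = - 10 \cdot 27 \left(- \frac{1}{3}\right) \left(-26\right) = \left(-10\right) \left(-9\right) \left(-26\right) = 90 \left(-26\right) = -2340$)
$\left(\frac{1}{\left(-17987 - 54\right) - 10214} + 49728\right) \left(f{\left(33,-188 \right)} + H\right) = \left(\frac{1}{\left(-17987 - 54\right) - 10214} + 49728\right) \left(\sqrt{-188 + 33} - 2340\right) = \left(\frac{1}{\left(-17987 - 54\right) - 10214} + 49728\right) \left(\sqrt{-155} - 2340\right) = \left(\frac{1}{-18041 - 10214} + 49728\right) \left(i \sqrt{155} - 2340\right) = \left(\frac{1}{-28255} + 49728\right) \left(-2340 + i \sqrt{155}\right) = \left(- \frac{1}{28255} + 49728\right) \left(-2340 + i \sqrt{155}\right) = \frac{1405064639 \left(-2340 + i \sqrt{155}\right)}{28255} = - \frac{657570251052}{5651} + \frac{1405064639 i \sqrt{155}}{28255}$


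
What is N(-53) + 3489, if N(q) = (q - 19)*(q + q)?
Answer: 11121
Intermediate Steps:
N(q) = 2*q*(-19 + q) (N(q) = (-19 + q)*(2*q) = 2*q*(-19 + q))
N(-53) + 3489 = 2*(-53)*(-19 - 53) + 3489 = 2*(-53)*(-72) + 3489 = 7632 + 3489 = 11121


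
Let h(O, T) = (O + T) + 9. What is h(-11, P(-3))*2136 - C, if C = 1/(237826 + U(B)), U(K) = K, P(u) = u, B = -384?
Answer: -2535880561/237442 ≈ -10680.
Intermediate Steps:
h(O, T) = 9 + O + T
C = 1/237442 (C = 1/(237826 - 384) = 1/237442 ≈ 4.2116e-6)
h(-11, P(-3))*2136 - C = (9 - 11 - 3)*2136 - 1*1/237442 = -5*2136 - 1/237442 = -10680 - 1/237442 = -2535880561/237442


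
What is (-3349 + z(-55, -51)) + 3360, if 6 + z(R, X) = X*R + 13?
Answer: 2823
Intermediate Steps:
z(R, X) = 7 + R*X (z(R, X) = -6 + (X*R + 13) = -6 + (R*X + 13) = -6 + (13 + R*X) = 7 + R*X)
(-3349 + z(-55, -51)) + 3360 = (-3349 + (7 - 55*(-51))) + 3360 = (-3349 + (7 + 2805)) + 3360 = (-3349 + 2812) + 3360 = -537 + 3360 = 2823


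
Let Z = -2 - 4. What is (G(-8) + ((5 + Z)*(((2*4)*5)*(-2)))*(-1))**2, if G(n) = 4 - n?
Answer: 4624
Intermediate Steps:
Z = -6
(G(-8) + ((5 + Z)*(((2*4)*5)*(-2)))*(-1))**2 = ((4 - 1*(-8)) + ((5 - 6)*(((2*4)*5)*(-2)))*(-1))**2 = ((4 + 8) - 8*5*(-2)*(-1))**2 = (12 - 40*(-2)*(-1))**2 = (12 - 1*(-80)*(-1))**2 = (12 + 80*(-1))**2 = (12 - 80)**2 = (-68)**2 = 4624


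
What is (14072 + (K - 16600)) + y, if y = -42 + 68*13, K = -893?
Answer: -2579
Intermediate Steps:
y = 842 (y = -42 + 884 = 842)
(14072 + (K - 16600)) + y = (14072 + (-893 - 16600)) + 842 = (14072 - 17493) + 842 = -3421 + 842 = -2579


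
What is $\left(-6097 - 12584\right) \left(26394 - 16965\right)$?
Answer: $-176143149$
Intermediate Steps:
$\left(-6097 - 12584\right) \left(26394 - 16965\right) = \left(-18681\right) 9429 = -176143149$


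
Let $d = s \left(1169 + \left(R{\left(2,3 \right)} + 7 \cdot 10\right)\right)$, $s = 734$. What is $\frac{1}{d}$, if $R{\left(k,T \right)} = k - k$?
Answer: $\frac{1}{909426} \approx 1.0996 \cdot 10^{-6}$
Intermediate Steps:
$R{\left(k,T \right)} = 0$
$d = 909426$ ($d = 734 \left(1169 + \left(0 + 7 \cdot 10\right)\right) = 734 \left(1169 + \left(0 + 70\right)\right) = 734 \left(1169 + 70\right) = 734 \cdot 1239 = 909426$)
$\frac{1}{d} = \frac{1}{909426}$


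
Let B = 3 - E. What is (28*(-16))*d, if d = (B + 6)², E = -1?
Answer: -44800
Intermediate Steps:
B = 4 (B = 3 - 1*(-1) = 3 + 1 = 4)
d = 100 (d = (4 + 6)² = 10² = 100)
(28*(-16))*d = (28*(-16))*100 = -448*100 = -44800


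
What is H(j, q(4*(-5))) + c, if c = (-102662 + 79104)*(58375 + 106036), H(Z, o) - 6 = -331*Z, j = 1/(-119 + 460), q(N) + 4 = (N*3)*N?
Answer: -1320759267543/341 ≈ -3.8732e+9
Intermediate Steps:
q(N) = -4 + 3*N² (q(N) = -4 + (N*3)*N = -4 + (3*N)*N = -4 + 3*N²)
j = 1/341 ≈ 0.0029326
H(Z, o) = 6 - 331*Z
c = -3873194338 (c = -23558*164411 = -3873194338)
H(j, q(4*(-5))) + c = (6 - 331*1/341) - 3873194338 = (6 - 331/341) - 3873194338 = 1715/341 - 3873194338 = -1320759267543/341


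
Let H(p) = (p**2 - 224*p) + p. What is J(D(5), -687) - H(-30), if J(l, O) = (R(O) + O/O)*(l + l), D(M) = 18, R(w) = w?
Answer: -32286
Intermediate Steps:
H(p) = p**2 - 223*p
J(l, O) = 2*l*(1 + O) (J(l, O) = (O + O/O)*(l + l) = (O + 1)*(2*l) = (1 + O)*(2*l) = 2*l*(1 + O))
J(D(5), -687) - H(-30) = 2*18*(1 - 687) - (-30)*(-223 - 30) = 2*18*(-686) - (-30)*(-253) = -24696 - 1*7590 = -24696 - 7590 = -32286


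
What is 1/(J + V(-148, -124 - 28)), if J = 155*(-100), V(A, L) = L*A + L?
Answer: 1/6844 ≈ 0.00014611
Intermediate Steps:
V(A, L) = L + A*L (V(A, L) = A*L + L = L + A*L)
J = -15500
1/(J + V(-148, -124 - 28)) = 1/(-15500 + (-124 - 28)*(1 - 148)) = 1/(-15500 - 152*(-147)) = 1/(-15500 + 22344) = 1/6844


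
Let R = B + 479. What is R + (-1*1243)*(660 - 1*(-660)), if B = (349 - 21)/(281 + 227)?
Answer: -208315605/127 ≈ -1.6403e+6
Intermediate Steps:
B = 82/127 (B = 328/508 = 328*(1/508) = 82/127 ≈ 0.64567)
R = 60915/127 (R = 82/127 + 479 = 60915/127 ≈ 479.65)
R + (-1*1243)*(660 - 1*(-660)) = 60915/127 + (-1*1243)*(660 - 1*(-660)) = 60915/127 - 1243*(660 + 660) = 60915/127 - 1243*1320 = 60915/127 - 1640760 = -208315605/127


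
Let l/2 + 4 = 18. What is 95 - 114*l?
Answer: -3097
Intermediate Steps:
l = 28 (l = -8 + 2*18 = -8 + 36 = 28)
95 - 114*l = 95 - 114*28 = 95 - 3192 = -3097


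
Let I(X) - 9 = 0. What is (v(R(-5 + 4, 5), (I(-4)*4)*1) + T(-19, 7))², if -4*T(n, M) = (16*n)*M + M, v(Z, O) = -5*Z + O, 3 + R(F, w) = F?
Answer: 5499025/16 ≈ 3.4369e+5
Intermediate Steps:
I(X) = 9 (I(X) = 9 + 0 = 9)
R(F, w) = -3 + F
v(Z, O) = O - 5*Z
T(n, M) = -M/4 - 4*M*n (T(n, M) = -((16*n)*M + M)/4 = -(16*M*n + M)/4 = -(M + 16*M*n)/4 = -M/4 - 4*M*n)
(v(R(-5 + 4, 5), (I(-4)*4)*1) + T(-19, 7))² = (((9*4)*1 - 5*(-3 + (-5 + 4))) - ¼*7*(1 + 16*(-19)))² = ((36*1 - 5*(-3 - 1)) - ¼*7*(1 - 304))² = ((36 - 5*(-4)) - ¼*7*(-303))² = ((36 + 20) + 2121/4)² = (56 + 2121/4)² = (2345/4)² = 5499025/16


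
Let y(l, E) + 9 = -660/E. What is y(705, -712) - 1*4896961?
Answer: -871660495/178 ≈ -4.8970e+6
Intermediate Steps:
y(l, E) = -9 - 660/E
y(705, -712) - 1*4896961 = (-9 - 660/(-712)) - 1*4896961 = (-9 - 660*(-1/712)) - 4896961 = (-9 + 165/178) - 4896961 = -1437/178 - 4896961 = -871660495/178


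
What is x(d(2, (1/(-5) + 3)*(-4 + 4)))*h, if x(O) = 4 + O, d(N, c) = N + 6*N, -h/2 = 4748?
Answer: -170928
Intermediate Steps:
h = -9496 (h = -2*4748 = -9496)
d(N, c) = 7*N
x(d(2, (1/(-5) + 3)*(-4 + 4)))*h = (4 + 7*2)*(-9496) = (4 + 14)*(-9496) = 18*(-9496) = -170928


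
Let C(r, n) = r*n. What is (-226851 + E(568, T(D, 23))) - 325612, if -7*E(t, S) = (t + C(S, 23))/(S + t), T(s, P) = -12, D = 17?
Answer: -537546572/973 ≈ -5.5246e+5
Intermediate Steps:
C(r, n) = n*r
E(t, S) = -(t + 23*S)/(7*(S + t))
(-226851 + E(568, T(D, 23))) - 325612 = (-226851 + (-1*568 - 23*(-12))/(7*(-12 + 568))) - 325612 = (-226851 + (⅐)*(-568 + 276)/556) - 325612 = (-226851 + (⅐)*(1/556)*(-292)) - 325612 = (-226851 - 73/973) - 325612 = -220726096/973 - 325612 = -537546572/973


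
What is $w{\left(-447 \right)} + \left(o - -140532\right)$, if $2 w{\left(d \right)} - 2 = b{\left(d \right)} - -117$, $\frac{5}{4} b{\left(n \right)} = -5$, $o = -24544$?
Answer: $\frac{232091}{2} \approx 1.1605 \cdot 10^{5}$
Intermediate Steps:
$b{\left(n \right)} = -4$ ($b{\left(n \right)} = \frac{4}{5} \left(-5\right) = -4$)
$w{\left(d \right)} = \frac{115}{2}$ ($w{\left(d \right)} = 1 + \frac{-4 - -117}{2} = 1 + \frac{-4 + 117}{2} = 1 + \frac{1}{2} \cdot 113 = 1 + \frac{113}{2} = \frac{115}{2}$)
$w{\left(-447 \right)} + \left(o - -140532\right) = \frac{115}{2} - -115988 = \frac{115}{2} + \left(-24544 + 140532\right) = \frac{115}{2} + 115988 = \frac{232091}{2}$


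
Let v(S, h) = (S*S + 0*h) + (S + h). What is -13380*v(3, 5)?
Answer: -227460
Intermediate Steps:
v(S, h) = S + h + S**2 (v(S, h) = (S**2 + 0) + (S + h) = S**2 + (S + h) = S + h + S**2)
-13380*v(3, 5) = -13380*(3 + 5 + 3**2) = -13380*(3 + 5 + 9) = -13380*17 = -227460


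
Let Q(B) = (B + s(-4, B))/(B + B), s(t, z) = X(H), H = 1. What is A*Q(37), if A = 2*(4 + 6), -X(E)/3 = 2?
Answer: 310/37 ≈ 8.3784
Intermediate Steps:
X(E) = -6 (X(E) = -3*2 = -6)
s(t, z) = -6
Q(B) = (-6 + B)/(2*B) (Q(B) = (B - 6)/(B + B) = (-6 + B)/((2*B)) = (-6 + B)*(1/(2*B)) = (-6 + B)/(2*B))
A = 20 (A = 2*10 = 20)
A*Q(37) = 20*((½)*(-6 + 37)/37) = 20*((½)*(1/37)*31) = 20*(31/74) = 310/37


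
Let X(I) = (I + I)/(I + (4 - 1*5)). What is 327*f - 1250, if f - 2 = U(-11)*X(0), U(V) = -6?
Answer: -596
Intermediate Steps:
X(I) = 2*I/(-1 + I) (X(I) = (2*I)/(I + (4 - 5)) = (2*I)/(I - 1) = (2*I)/(-1 + I) = 2*I/(-1 + I))
f = 2 (f = 2 - 12*0/(-1 + 0) = 2 - 12*0/(-1) = 2 - 12*0*(-1) = 2 - 6*0 = 2 + 0 = 2)
327*f - 1250 = 327*2 - 1250 = 654 - 1250 = -596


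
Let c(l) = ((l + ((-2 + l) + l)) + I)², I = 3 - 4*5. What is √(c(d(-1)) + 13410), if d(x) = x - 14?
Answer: √17506 ≈ 132.31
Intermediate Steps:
d(x) = -14 + x
I = -17 (I = 3 - 20 = -17)
c(l) = (-19 + 3*l)² (c(l) = ((l + ((-2 + l) + l)) - 17)² = ((l + (-2 + 2*l)) - 17)² = ((-2 + 3*l) - 17)² = (-19 + 3*l)²)
√(c(d(-1)) + 13410) = √((-19 + 3*(-14 - 1))² + 13410) = √((-19 + 3*(-15))² + 13410) = √((-19 - 45)² + 13410) = √((-64)² + 13410) = √(4096 + 13410) = √17506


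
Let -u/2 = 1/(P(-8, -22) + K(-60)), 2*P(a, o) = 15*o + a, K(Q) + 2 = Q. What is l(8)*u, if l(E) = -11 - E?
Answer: -38/231 ≈ -0.16450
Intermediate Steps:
K(Q) = -2 + Q
P(a, o) = a/2 + 15*o/2 (P(a, o) = (15*o + a)/2 = (a + 15*o)/2 = a/2 + 15*o/2)
u = 2/231 (u = -2/(((1/2)*(-8) + (15/2)*(-22)) + (-2 - 60)) = -2/((-4 - 165) - 62) = -2/(-169 - 62) = -2/(-231) = -2*(-1/231) = 2/231 ≈ 0.0086580)
l(8)*u = (-11 - 1*8)*(2/231) = (-11 - 8)*(2/231) = -19*2/231 = -38/231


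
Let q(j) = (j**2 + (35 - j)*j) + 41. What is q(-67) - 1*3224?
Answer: -5528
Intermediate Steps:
q(j) = 41 + j**2 + j*(35 - j) (q(j) = (j**2 + j*(35 - j)) + 41 = 41 + j**2 + j*(35 - j))
q(-67) - 1*3224 = (41 + 35*(-67)) - 1*3224 = (41 - 2345) - 3224 = -2304 - 3224 = -5528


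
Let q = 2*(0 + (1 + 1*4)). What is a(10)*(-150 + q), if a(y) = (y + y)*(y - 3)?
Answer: -19600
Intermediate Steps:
q = 10 (q = 2*(0 + (1 + 4)) = 2*(0 + 5) = 2*5 = 10)
a(y) = 2*y*(-3 + y) (a(y) = (2*y)*(-3 + y) = 2*y*(-3 + y))
a(10)*(-150 + q) = (2*10*(-3 + 10))*(-150 + 10) = (2*10*7)*(-140) = 140*(-140) = -19600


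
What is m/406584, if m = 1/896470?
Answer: 1/364490358480 ≈ 2.7436e-12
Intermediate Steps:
m = 1/896470 ≈ 1.1155e-6
m/406584 = (1/896470)/406584 = (1/896470)*(1/406584) = 1/364490358480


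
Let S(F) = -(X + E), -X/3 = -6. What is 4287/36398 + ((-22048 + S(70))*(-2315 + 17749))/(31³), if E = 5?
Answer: -12398625827955/1084332818 ≈ -11434.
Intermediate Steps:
X = 18 (X = -3*(-6) = 18)
S(F) = -23 (S(F) = -(18 + 5) = -1*23 = -23)
4287/36398 + ((-22048 + S(70))*(-2315 + 17749))/(31³) = 4287/36398 + ((-22048 - 23)*(-2315 + 17749))/(31³) = 4287*(1/36398) - 22071*15434/29791 = 4287/36398 - 340643814*1/29791 = 4287/36398 - 340643814/29791 = -12398625827955/1084332818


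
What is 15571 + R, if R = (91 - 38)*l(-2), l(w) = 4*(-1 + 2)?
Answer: 15783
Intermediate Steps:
l(w) = 4 (l(w) = 4*1 = 4)
R = 212 (R = (91 - 38)*4 = 53*4 = 212)
15571 + R = 15571 + 212 = 15783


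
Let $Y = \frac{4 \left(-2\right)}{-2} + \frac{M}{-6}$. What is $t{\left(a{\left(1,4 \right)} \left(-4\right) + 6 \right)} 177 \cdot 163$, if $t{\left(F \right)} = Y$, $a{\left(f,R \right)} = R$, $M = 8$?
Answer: $76936$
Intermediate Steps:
$Y = \frac{8}{3}$ ($Y = \frac{4 \left(-2\right)}{-2} + \frac{8}{-6} = \left(-8\right) \left(- \frac{1}{2}\right) + 8 \left(- \frac{1}{6}\right) = 4 - \frac{4}{3} = \frac{8}{3} \approx 2.6667$)
$t{\left(F \right)} = \frac{8}{3}$
$t{\left(a{\left(1,4 \right)} \left(-4\right) + 6 \right)} 177 \cdot 163 = \frac{8}{3} \cdot 177 \cdot 163 = 472 \cdot 163 = 76936$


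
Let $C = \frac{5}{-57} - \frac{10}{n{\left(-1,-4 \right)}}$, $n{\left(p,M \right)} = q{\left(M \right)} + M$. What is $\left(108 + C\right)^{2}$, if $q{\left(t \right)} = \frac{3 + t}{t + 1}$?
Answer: $\frac{4812335641}{393129} \approx 12241.0$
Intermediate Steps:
$q{\left(t \right)} = \frac{3 + t}{1 + t}$
$n{\left(p,M \right)} = M + \frac{3 + M}{1 + M}$ ($n{\left(p,M \right)} = \frac{3 + M}{1 + M} + M = M + \frac{3 + M}{1 + M}$)
$C = \frac{1655}{627}$ ($C = \frac{5}{-57} - \frac{10}{\frac{1}{1 - 4} \left(3 - 4 - 4 \left(1 - 4\right)\right)} = 5 \left(- \frac{1}{57}\right) - \frac{10}{\frac{1}{-3} \left(3 - 4 - -12\right)} = - \frac{5}{57} - \frac{10}{\left(- \frac{1}{3}\right) \left(3 - 4 + 12\right)} = - \frac{5}{57} - \frac{10}{\left(- \frac{1}{3}\right) 11} = - \frac{5}{57} - \frac{10}{- \frac{11}{3}} = - \frac{5}{57} - - \frac{30}{11} = - \frac{5}{57} + \frac{30}{11} = \frac{1655}{627} \approx 2.6396$)
$\left(108 + C\right)^{2} = \left(108 + \frac{1655}{627}\right)^{2} = \left(\frac{69371}{627}\right)^{2} = \frac{4812335641}{393129}$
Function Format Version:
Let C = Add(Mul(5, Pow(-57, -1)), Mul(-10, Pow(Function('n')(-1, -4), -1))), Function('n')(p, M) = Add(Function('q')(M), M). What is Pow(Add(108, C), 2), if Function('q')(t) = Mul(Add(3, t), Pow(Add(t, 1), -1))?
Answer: Rational(4812335641, 393129) ≈ 12241.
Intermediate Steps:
Function('q')(t) = Mul(Pow(Add(1, t), -1), Add(3, t)) (Function('q')(t) = Mul(Add(3, t), Pow(Add(1, t), -1)) = Mul(Pow(Add(1, t), -1), Add(3, t)))
Function('n')(p, M) = Add(M, Mul(Pow(Add(1, M), -1), Add(3, M))) (Function('n')(p, M) = Add(Mul(Pow(Add(1, M), -1), Add(3, M)), M) = Add(M, Mul(Pow(Add(1, M), -1), Add(3, M))))
C = Rational(1655, 627) (C = Add(Mul(5, Pow(-57, -1)), Mul(-10, Pow(Mul(Pow(Add(1, -4), -1), Add(3, -4, Mul(-4, Add(1, -4)))), -1))) = Add(Mul(5, Rational(-1, 57)), Mul(-10, Pow(Mul(Pow(-3, -1), Add(3, -4, Mul(-4, -3))), -1))) = Add(Rational(-5, 57), Mul(-10, Pow(Mul(Rational(-1, 3), Add(3, -4, 12)), -1))) = Add(Rational(-5, 57), Mul(-10, Pow(Mul(Rational(-1, 3), 11), -1))) = Add(Rational(-5, 57), Mul(-10, Pow(Rational(-11, 3), -1))) = Add(Rational(-5, 57), Mul(-10, Rational(-3, 11))) = Add(Rational(-5, 57), Rational(30, 11)) = Rational(1655, 627) ≈ 2.6396)
Pow(Add(108, C), 2) = Pow(Add(108, Rational(1655, 627)), 2) = Pow(Rational(69371, 627), 2) = Rational(4812335641, 393129)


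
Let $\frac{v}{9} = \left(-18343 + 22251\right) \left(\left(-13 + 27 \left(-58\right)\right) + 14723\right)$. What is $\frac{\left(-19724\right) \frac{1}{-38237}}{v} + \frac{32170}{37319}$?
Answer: $\frac{142167228176953669}{164921939119312776} \approx 0.86203$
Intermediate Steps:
$v = 462300768$ ($v = 9 \left(-18343 + 22251\right) \left(\left(-13 + 27 \left(-58\right)\right) + 14723\right) = 9 \cdot 3908 \left(\left(-13 - 1566\right) + 14723\right) = 9 \cdot 3908 \left(-1579 + 14723\right) = 9 \cdot 3908 \cdot 13144 = 9 \cdot 51366752 = 462300768$)
$\frac{\left(-19724\right) \frac{1}{-38237}}{v} + \frac{32170}{37319} = \frac{\left(-19724\right) \frac{1}{-38237}}{462300768} + \frac{32170}{37319} = \left(-19724\right) \left(- \frac{1}{38237}\right) \frac{1}{462300768} + 32170 \cdot \frac{1}{37319} = \frac{19724}{38237} \cdot \frac{1}{462300768} + \frac{32170}{37319} = \frac{4931}{4419248616504} + \frac{32170}{37319} = \frac{142167228176953669}{164921939119312776}$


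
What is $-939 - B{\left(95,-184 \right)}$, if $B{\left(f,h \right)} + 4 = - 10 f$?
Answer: $15$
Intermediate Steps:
$B{\left(f,h \right)} = -4 - 10 f$
$-939 - B{\left(95,-184 \right)} = -939 - \left(-4 - 950\right) = -939 - -954 = -939 + 954 = 15$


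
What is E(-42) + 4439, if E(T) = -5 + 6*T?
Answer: 4182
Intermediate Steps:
E(-42) + 4439 = (-5 + 6*(-42)) + 4439 = (-5 - 252) + 4439 = -257 + 4439 = 4182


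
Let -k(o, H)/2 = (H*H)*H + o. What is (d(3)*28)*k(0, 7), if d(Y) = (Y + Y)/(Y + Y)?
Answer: -19208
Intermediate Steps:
k(o, H) = -2*o - 2*H**3 (k(o, H) = -2*((H*H)*H + o) = -2*(H**2*H + o) = -2*(H**3 + o) = -2*(o + H**3) = -2*o - 2*H**3)
d(Y) = 1 (d(Y) = (2*Y)/((2*Y)) = (2*Y)*(1/(2*Y)) = 1)
(d(3)*28)*k(0, 7) = (1*28)*(-2*0 - 2*7**3) = 28*(0 - 2*343) = 28*(0 - 686) = 28*(-686) = -19208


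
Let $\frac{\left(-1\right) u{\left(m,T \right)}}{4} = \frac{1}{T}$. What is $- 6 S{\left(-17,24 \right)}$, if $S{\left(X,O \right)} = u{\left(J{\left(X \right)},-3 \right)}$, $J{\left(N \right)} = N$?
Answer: $-8$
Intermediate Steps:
$u{\left(m,T \right)} = - \frac{4}{T}$
$S{\left(X,O \right)} = \frac{4}{3}$ ($S{\left(X,O \right)} = - \frac{4}{-3} = \left(-4\right) \left(- \frac{1}{3}\right) = \frac{4}{3}$)
$- 6 S{\left(-17,24 \right)} = \left(-6\right) \frac{4}{3} = -8$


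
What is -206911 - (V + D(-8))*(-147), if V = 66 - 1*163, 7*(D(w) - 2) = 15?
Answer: -220561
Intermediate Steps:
D(w) = 29/7 (D(w) = 2 + (⅐)*15 = 2 + 15/7 = 29/7)
V = -97 (V = 66 - 163 = -97)
-206911 - (V + D(-8))*(-147) = -206911 - (-97 + 29/7)*(-147) = -206911 - (-650)*(-147)/7 = -206911 - 1*13650 = -206911 - 13650 = -220561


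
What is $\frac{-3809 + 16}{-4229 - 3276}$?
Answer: $\frac{3793}{7505} \approx 0.5054$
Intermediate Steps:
$\frac{-3809 + 16}{-4229 - 3276} = - \frac{3793}{-7505} = \left(-3793\right) \left(- \frac{1}{7505}\right) = \frac{3793}{7505}$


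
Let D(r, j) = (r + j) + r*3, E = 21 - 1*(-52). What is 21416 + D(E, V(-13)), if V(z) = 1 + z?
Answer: 21696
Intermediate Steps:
E = 73 (E = 21 + 52 = 73)
D(r, j) = j + 4*r (D(r, j) = (j + r) + 3*r = j + 4*r)
21416 + D(E, V(-13)) = 21416 + ((1 - 13) + 4*73) = 21416 + (-12 + 292) = 21416 + 280 = 21696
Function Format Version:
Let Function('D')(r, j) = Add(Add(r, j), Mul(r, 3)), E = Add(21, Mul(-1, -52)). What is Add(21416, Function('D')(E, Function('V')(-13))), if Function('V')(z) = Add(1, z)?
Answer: 21696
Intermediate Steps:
E = 73 (E = Add(21, 52) = 73)
Function('D')(r, j) = Add(j, Mul(4, r)) (Function('D')(r, j) = Add(Add(j, r), Mul(3, r)) = Add(j, Mul(4, r)))
Add(21416, Function('D')(E, Function('V')(-13))) = Add(21416, Add(Add(1, -13), Mul(4, 73))) = Add(21416, Add(-12, 292)) = Add(21416, 280) = 21696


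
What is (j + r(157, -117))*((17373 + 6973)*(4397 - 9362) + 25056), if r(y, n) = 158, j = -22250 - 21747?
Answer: 5298067389726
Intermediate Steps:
j = -43997
(j + r(157, -117))*((17373 + 6973)*(4397 - 9362) + 25056) = (-43997 + 158)*((17373 + 6973)*(4397 - 9362) + 25056) = -43839*(24346*(-4965) + 25056) = -43839*(-120877890 + 25056) = -43839*(-120852834) = 5298067389726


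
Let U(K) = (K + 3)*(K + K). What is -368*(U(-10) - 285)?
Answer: 53360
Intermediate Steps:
U(K) = 2*K*(3 + K) (U(K) = (3 + K)*(2*K) = 2*K*(3 + K))
-368*(U(-10) - 285) = -368*(2*(-10)*(3 - 10) - 285) = -368*(2*(-10)*(-7) - 285) = -368*(140 - 285) = -368*(-145) = 53360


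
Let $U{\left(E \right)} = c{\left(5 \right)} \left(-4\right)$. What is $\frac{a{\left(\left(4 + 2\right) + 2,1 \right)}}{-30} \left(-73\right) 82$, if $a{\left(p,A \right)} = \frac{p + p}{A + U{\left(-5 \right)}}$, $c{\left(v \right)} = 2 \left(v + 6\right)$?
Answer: $- \frac{47888}{1305} \approx -36.696$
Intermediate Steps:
$c{\left(v \right)} = 12 + 2 v$ ($c{\left(v \right)} = 2 \left(6 + v\right) = 12 + 2 v$)
$U{\left(E \right)} = -88$ ($U{\left(E \right)} = \left(12 + 2 \cdot 5\right) \left(-4\right) = \left(12 + 10\right) \left(-4\right) = 22 \left(-4\right) = -88$)
$a{\left(p,A \right)} = \frac{2 p}{-88 + A}$ ($a{\left(p,A \right)} = \frac{p + p}{A - 88} = \frac{2 p}{-88 + A}$)
$\frac{a{\left(\left(4 + 2\right) + 2,1 \right)}}{-30} \left(-73\right) 82 = \frac{2 \left(\left(4 + 2\right) + 2\right) \frac{1}{-88 + 1}}{-30} \left(-73\right) 82 = \frac{2 \left(6 + 2\right)}{-87} \left(- \frac{1}{30}\right) \left(-73\right) 82 = 2 \cdot 8 \left(- \frac{1}{87}\right) \left(- \frac{1}{30}\right) \left(-73\right) 82 = \left(- \frac{16}{87}\right) \left(- \frac{1}{30}\right) \left(-73\right) 82 = \frac{8}{1305} \left(-73\right) 82 = \left(- \frac{584}{1305}\right) 82 = - \frac{47888}{1305}$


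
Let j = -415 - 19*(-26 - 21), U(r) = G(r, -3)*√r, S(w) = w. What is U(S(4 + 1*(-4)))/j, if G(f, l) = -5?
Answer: 0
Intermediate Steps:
U(r) = -5*√r
j = 478 (j = -415 - 19*(-47) = -415 + 893 = 478)
U(S(4 + 1*(-4)))/j = -5*√(4 + 1*(-4))/478 = -5*√(4 - 4)*(1/478) = -5*√0*(1/478) = -5*0*(1/478) = 0*(1/478) = 0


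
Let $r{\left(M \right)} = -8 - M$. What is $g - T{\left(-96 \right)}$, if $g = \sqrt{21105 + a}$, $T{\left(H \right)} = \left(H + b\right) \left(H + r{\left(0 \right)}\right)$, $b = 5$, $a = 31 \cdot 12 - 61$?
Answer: $-9464 + 2 \sqrt{5354} \approx -9317.7$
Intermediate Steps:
$a = 311$ ($a = 372 - 61 = 311$)
$T{\left(H \right)} = \left(-8 + H\right) \left(5 + H\right)$ ($T{\left(H \right)} = \left(H + 5\right) \left(H - 8\right) = \left(5 + H\right) \left(H + \left(-8 + 0\right)\right) = \left(5 + H\right) \left(H - 8\right) = \left(5 + H\right) \left(-8 + H\right) = \left(-8 + H\right) \left(5 + H\right)$)
$g = 2 \sqrt{5354}$ ($g = \sqrt{21105 + 311} = \sqrt{21416} = 2 \sqrt{5354} \approx 146.34$)
$g - T{\left(-96 \right)} = 2 \sqrt{5354} - \left(-40 + \left(-96\right)^{2} - -288\right) = 2 \sqrt{5354} - \left(-40 + 9216 + 288\right) = 2 \sqrt{5354} - 9464 = -9464 + 2 \sqrt{5354}$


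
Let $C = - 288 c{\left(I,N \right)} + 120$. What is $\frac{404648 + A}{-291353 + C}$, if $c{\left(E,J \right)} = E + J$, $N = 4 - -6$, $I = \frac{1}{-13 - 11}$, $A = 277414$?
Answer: $- \frac{35898}{15479} \approx -2.3191$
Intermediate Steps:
$I = - \frac{1}{24}$ ($I = \frac{1}{-24} = - \frac{1}{24} \approx -0.041667$)
$N = 10$ ($N = 4 + 6 = 10$)
$C = -2748$ ($C = - 288 \left(- \frac{1}{24} + 10\right) + 120 = \left(-288\right) \frac{239}{24} + 120 = -2868 + 120 = -2748$)
$\frac{404648 + A}{-291353 + C} = \frac{404648 + 277414}{-291353 - 2748} = \frac{682062}{-294101} = 682062 \left(- \frac{1}{294101}\right) = - \frac{35898}{15479}$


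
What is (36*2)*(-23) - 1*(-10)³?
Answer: -656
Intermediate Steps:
(36*2)*(-23) - 1*(-10)³ = 72*(-23) - 1*(-1000) = -1656 + 1000 = -656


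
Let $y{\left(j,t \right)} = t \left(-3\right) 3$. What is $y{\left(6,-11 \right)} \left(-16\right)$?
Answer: $-1584$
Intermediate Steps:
$y{\left(j,t \right)} = - 9 t$ ($y{\left(j,t \right)} = - 3 t 3 = - 9 t$)
$y{\left(6,-11 \right)} \left(-16\right) = \left(-9\right) \left(-11\right) \left(-16\right) = 99 \left(-16\right) = -1584$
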